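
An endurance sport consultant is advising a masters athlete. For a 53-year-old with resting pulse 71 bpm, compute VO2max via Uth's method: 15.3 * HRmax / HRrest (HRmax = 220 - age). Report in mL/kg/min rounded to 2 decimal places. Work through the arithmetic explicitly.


Step 1: HRmax = 220 - 53 = 167 bpm
Step 2: Ratio = 167 / 71 = 2.3521
Step 3: VO2max = 15.3 * 2.3521 = 35.99 mL/kg/min

35.99 mL/kg/min


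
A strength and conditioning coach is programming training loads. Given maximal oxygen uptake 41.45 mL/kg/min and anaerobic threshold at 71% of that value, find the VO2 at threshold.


Percentage as decimal = 0.71
VO2 at AT = 41.45 * 0.71 = 29.43 mL/kg/min

29.43 mL/kg/min


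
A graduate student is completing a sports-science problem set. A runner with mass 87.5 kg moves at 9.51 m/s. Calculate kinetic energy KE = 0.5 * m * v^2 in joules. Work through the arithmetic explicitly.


v^2 = 9.51^2 = 90.4401
KE = 0.5 * 87.5 * 90.4401
= 3956.75 J

3956.75 J


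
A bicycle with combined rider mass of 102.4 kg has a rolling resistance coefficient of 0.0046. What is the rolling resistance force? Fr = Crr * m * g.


Fr = 0.0046 * 102.4 * 9.81
= 0.47104 * 9.81
= 4.621 N

4.621 N


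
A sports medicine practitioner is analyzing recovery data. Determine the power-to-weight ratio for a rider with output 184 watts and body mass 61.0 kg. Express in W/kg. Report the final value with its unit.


P/W = 184 / 61.0 = 3.016 W/kg

3.016 W/kg


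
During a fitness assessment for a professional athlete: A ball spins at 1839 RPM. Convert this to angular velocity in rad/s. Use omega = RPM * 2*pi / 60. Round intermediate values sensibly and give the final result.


omega = 1839 * 2 * pi / 60
= 1839 * 6.28318531 / 60
= 11554.778 / 60
= 192.58 rad/s

192.58 rad/s


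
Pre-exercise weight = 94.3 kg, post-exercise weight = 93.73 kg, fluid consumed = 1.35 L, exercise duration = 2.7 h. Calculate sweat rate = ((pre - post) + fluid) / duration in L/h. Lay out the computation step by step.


Weight loss = 94.3 - 93.73 = 0.57 kg (approx L)
Total sweat = 0.57 + 1.35 = 1.92 L
Sweat rate = 1.92 / 2.7 = 0.711 L/h

0.711 L/h


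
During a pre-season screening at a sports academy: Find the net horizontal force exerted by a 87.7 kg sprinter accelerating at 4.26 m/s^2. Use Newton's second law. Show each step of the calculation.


Newton's second law: F = m * a
F = 87.7 * 4.26 = 373.6 N

373.6 N


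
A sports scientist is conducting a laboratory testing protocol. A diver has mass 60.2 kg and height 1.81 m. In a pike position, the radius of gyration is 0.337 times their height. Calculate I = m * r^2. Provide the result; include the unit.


r = 0.337 * 1.81 = 0.60997 m
I = m * r^2 = 60.2 * 0.372063 = 22.398 kg*m^2

22.398 kg*m^2


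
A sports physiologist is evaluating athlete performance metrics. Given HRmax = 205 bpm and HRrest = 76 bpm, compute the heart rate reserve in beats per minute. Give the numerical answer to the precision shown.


Heart rate reserve = maximum HR minus resting HR
HRR = 205 - 76 = 129 bpm

129 bpm


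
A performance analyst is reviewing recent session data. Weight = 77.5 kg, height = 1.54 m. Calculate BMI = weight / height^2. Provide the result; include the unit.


height^2 = 1.54^2 = 2.3716
BMI = 77.5 / 2.3716 = 32.68 kg/m^2

32.68 kg/m^2


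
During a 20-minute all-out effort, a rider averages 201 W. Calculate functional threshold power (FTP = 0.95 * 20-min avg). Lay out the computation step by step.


FTP = 0.95 * 201
= 190.95 W

190.95 W


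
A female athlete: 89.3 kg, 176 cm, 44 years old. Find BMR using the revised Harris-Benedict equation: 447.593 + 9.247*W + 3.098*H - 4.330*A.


Intercept = 447.593
Weight contribution = 9.247 * 89.3 = 825.7571
Height contribution = 3.098 * 176 = 545.248
Age contribution = 4.33 * 44 = 190.52
BMR = 447.593 + 825.7571 + 545.248 - 190.52
= 1628.08 kcal/day

1628.08 kcal/day


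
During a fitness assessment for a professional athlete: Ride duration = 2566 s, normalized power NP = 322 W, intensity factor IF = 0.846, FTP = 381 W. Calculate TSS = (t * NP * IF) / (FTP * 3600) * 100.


Numerator = 2566 * 322 * 0.846 = 699009.192
Denominator = 381 * 3600 = 1371600
TSS = 699009.192 / 1371600 * 100
= 50.96

50.96 TSS


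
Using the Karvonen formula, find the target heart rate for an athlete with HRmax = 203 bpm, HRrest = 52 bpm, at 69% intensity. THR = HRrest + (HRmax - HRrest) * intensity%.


HRR = 203 - 52 = 151
THR = 52 + 151 * 0.69
= 52 + 104.19
= 156.19 bpm

156.19 bpm


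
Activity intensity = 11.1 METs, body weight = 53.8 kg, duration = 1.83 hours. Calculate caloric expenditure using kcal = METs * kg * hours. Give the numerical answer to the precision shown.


kcal = 11.1 * 53.8 * 1.83
= 597.18 * 1.83
= 1092.84 kcal

1092.84 kcal


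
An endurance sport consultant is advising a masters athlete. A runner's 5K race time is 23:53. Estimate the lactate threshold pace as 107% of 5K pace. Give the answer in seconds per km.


Total race time = 23*60 + 53 = 1433 seconds
5K pace = 1433 / 5 = 286.6 sec/km
LT pace = 286.6 * 1.07 = 306.66 sec/km

306.66 s/km


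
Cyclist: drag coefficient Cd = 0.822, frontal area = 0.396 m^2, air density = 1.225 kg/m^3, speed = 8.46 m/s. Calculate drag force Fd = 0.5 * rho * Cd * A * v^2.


v^2 = 8.46^2 = 71.5716
Fd = 0.5 * 1.225 * 0.822 * 0.396 * 71.5716
= 14.27 N

14.27 N


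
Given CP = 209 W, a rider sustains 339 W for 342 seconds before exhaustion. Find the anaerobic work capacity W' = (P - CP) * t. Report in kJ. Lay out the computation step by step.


Excess power = 339 - 209 = 130 W
Work above CP = 130 * 342 = 44460 J
W' = 44.46 kJ

44.46 kJ


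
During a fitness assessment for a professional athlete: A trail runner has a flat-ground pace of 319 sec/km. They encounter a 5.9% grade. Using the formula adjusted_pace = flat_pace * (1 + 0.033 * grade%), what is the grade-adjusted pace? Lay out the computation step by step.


Grade factor = 1 + 0.033 * 5.9 = 1.1947
Adjusted = 319 * 1.1947 = 381.11 sec/km

381.11 s/km


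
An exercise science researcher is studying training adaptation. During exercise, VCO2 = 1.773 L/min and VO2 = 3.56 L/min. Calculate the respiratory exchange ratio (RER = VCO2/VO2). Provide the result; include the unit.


RER = VCO2 / VO2
= 1.773 / 3.56
= 0.498

0.498


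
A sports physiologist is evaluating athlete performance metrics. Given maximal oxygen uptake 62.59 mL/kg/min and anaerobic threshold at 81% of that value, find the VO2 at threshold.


Percentage as decimal = 0.81
VO2 at AT = 62.59 * 0.81 = 50.7 mL/kg/min

50.7 mL/kg/min


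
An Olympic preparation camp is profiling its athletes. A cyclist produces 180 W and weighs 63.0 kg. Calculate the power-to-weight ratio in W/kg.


P/W = power / mass
= 180 / 63.0
= 2.857 W/kg

2.857 W/kg


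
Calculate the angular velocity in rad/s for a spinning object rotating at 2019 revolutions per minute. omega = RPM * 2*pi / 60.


omega = RPM * 2*pi / 60
= 2019 * 6.28318531 / 60
= 211.429 rad/s

211.429 rad/s


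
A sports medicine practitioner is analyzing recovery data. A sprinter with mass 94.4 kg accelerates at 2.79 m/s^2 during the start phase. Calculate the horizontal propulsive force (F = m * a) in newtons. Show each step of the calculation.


F = m * a
= 94.4 * 2.79
= 263.38 N

263.38 N


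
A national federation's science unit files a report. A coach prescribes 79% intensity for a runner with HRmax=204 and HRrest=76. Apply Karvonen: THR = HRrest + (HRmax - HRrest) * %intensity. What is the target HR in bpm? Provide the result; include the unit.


Heart rate reserve = 204 - 76 = 128
Intensity fraction = 79 / 100 = 0.79
THR = 76 + 128 * 0.79 = 177.12 bpm

177.12 bpm


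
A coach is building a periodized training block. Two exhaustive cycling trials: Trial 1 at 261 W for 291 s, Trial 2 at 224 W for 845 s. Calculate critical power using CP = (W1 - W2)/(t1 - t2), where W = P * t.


W1 = 261 * 291 = 75951 J
W2 = 224 * 845 = 189280 J
CP = (75951 - 189280) / (291 - 845)
= -113329 / -554
= 204.56 W

204.56 W


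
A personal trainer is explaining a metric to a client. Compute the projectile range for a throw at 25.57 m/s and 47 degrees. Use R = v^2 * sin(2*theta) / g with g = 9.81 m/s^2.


Two times the angle = 94 degrees
sin(94) = 0.997564
R = 653.8249 * 0.997564 / 9.81 = 66.486 m

66.486 m


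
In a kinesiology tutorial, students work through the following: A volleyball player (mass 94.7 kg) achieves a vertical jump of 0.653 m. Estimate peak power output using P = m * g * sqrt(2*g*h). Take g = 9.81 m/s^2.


2 * g * h = 2 * 9.81 * 0.653 = 12.81186
sqrt(12.81186) = 3.579366 m/s
P = 94.7 * 9.81 * 3.579366 = 3325.26 W

3325.26 W


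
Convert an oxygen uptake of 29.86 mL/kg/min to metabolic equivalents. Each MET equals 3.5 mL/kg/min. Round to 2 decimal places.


One MET = 3.5 mL/kg/min
Number of METs = 29.86 / 3.5
= 8.53 METs

8.53 METs


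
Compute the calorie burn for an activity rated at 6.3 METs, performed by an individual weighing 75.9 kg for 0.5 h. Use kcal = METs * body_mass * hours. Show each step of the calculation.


Product of METs and mass = 6.3 * 75.9 = 478.17
Total kcal = 478.17 * 0.5 = 239.09 kcal

239.09 kcal


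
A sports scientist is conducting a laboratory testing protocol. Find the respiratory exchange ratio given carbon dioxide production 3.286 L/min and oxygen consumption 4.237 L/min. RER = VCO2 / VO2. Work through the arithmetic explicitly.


VCO2 = 3.286 L/min
VO2 = 4.237 L/min
RER = 3.286 / 4.237 = 0.7755

0.7755


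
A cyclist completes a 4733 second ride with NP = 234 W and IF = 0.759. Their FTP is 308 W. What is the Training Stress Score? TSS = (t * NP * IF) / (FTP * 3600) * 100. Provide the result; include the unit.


t * NP * IF = 4733 * 234 * 0.759 = 840609.198
FTP * 3600 = 1108800
TSS = (840609.198 / 1108800) * 100 = 75.81

75.81 TSS


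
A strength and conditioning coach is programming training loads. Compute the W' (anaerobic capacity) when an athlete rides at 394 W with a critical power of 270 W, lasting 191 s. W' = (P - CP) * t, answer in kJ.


Above-CP power = 124 W
Duration = 191 s
W' = 124 * 191 = 23684 J
Convert: 23684 / 1000 = 23.684 kJ

23.684 kJ


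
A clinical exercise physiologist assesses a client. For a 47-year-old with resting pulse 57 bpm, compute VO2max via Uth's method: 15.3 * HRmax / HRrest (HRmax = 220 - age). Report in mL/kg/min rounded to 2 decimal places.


Step 1: HRmax = 220 - 47 = 173 bpm
Step 2: Ratio = 173 / 57 = 3.0351
Step 3: VO2max = 15.3 * 3.0351 = 46.44 mL/kg/min

46.44 mL/kg/min


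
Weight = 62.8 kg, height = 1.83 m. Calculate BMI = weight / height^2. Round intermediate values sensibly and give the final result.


height^2 = 1.83^2 = 3.3489
BMI = 62.8 / 3.3489 = 18.75 kg/m^2

18.75 kg/m^2


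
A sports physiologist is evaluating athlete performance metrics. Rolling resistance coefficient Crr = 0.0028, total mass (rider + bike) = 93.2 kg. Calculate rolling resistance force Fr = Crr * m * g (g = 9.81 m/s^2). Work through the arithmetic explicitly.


Fr = Crr * m * g
= 0.0028 * 93.2 * 9.81
= 2.56 N

2.56 N


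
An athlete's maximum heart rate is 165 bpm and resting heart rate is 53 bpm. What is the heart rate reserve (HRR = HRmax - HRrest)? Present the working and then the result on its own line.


HRR = HRmax - HRrest
= 165 - 53
= 112 bpm

112 bpm


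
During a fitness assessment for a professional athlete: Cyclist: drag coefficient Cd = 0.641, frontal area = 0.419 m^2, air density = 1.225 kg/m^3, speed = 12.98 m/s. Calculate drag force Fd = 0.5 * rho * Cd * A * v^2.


v^2 = 12.98^2 = 168.4804
Fd = 0.5 * 1.225 * 0.641 * 0.419 * 168.4804
= 27.716 N

27.716 N


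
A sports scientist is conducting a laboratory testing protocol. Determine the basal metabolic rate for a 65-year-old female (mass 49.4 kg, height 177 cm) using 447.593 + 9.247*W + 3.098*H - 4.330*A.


BMR = 447.593 + 9.247*49.4 + 3.098*177 - 4.330*65
= 1171.29 kcal/day

1171.29 kcal/day


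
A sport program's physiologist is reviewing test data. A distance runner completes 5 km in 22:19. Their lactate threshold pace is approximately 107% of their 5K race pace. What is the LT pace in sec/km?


Convert to seconds: 22 min 19 s = 1339 s
Pace per km = 1339 / 5 = 267.8 s/km
LT pace = 267.8 * 1.07 = 286.55 s/km

286.55 s/km


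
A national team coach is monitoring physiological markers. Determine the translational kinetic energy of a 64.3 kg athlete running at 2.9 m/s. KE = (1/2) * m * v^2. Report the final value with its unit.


KE = 0.5 * m * v^2
= 0.5 * 64.3 * 2.9^2
= 0.5 * 64.3 * 8.41
= 270.38 J

270.38 J


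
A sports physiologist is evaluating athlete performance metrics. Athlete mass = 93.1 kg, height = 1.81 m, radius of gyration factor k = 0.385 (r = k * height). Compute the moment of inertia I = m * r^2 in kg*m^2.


r = k * height = 0.385 * 1.81 = 0.69685 m
r^2 = 0.69685^2 = 0.4856
I = 93.1 * 0.4856 = 45.209 kg*m^2

45.209 kg*m^2


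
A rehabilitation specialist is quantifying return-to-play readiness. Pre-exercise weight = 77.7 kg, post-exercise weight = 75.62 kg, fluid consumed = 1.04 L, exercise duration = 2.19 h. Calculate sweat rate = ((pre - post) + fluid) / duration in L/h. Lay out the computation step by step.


Weight loss = 77.7 - 75.62 = 2.08 kg (approx L)
Total sweat = 2.08 + 1.04 = 3.12 L
Sweat rate = 3.12 / 2.19 = 1.425 L/h

1.425 L/h


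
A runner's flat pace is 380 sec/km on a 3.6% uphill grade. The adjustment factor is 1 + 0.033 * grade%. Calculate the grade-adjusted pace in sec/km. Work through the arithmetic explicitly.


Factor = 1 + 0.033 * 3.6 = 1.1188
Adjusted pace = 380 * 1.1188
= 425.14 sec/km

425.14 s/km


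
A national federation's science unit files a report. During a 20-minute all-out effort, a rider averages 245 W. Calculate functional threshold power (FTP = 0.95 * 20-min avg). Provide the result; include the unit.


FTP = 0.95 * 245
= 232.75 W

232.75 W


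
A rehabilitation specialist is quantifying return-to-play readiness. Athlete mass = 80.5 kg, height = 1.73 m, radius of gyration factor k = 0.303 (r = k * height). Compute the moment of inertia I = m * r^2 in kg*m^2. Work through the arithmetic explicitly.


r = k * height = 0.303 * 1.73 = 0.52419 m
r^2 = 0.52419^2 = 0.274775
I = 80.5 * 0.274775 = 22.119 kg*m^2

22.119 kg*m^2


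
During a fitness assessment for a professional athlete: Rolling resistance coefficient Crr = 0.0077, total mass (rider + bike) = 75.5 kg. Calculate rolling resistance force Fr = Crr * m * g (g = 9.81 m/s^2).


Fr = Crr * m * g
= 0.0077 * 75.5 * 9.81
= 5.703 N

5.703 N


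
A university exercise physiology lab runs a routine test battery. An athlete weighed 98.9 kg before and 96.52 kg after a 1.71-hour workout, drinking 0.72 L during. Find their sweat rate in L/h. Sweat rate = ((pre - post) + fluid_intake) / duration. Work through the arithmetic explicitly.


Body mass change = 2.38 kg
Total sweat loss = 2.38 + 0.72 = 3.1 L
Rate = 3.1 / 1.71 = 1.813 L/h

1.813 L/h


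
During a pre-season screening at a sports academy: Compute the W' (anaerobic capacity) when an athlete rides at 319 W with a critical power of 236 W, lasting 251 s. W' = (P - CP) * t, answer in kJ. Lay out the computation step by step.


Above-CP power = 83 W
Duration = 251 s
W' = 83 * 251 = 20833 J
Convert: 20833 / 1000 = 20.833 kJ

20.833 kJ


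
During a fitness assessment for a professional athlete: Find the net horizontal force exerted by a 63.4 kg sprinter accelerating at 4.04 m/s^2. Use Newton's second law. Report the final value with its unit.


Newton's second law: F = m * a
F = 63.4 * 4.04 = 256.14 N

256.14 N


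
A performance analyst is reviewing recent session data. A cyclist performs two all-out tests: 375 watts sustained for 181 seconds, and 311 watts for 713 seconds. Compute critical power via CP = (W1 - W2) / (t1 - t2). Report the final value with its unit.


W1 = P1 * t1 = 375 * 181 = 67875 J
W2 = P2 * t2 = 311 * 713 = 221743 J
CP = (67875 - 221743) / (181 - 713)
= 289.23 W

289.23 W


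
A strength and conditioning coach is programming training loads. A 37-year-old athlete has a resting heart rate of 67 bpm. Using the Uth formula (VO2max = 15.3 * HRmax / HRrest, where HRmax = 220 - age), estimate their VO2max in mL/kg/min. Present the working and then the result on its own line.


HRmax = 220 - 37 = 183 bpm
Ratio = HRmax / HRrest = 183 / 67 = 2.7313
VO2max = 15.3 * 2.7313 = 41.79 mL/kg/min

41.79 mL/kg/min


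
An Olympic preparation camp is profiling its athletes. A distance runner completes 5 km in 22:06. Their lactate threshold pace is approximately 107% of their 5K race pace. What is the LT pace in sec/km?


Convert to seconds: 22 min 6 s = 1326 s
Pace per km = 1326 / 5 = 265.2 s/km
LT pace = 265.2 * 1.07 = 283.76 s/km

283.76 s/km


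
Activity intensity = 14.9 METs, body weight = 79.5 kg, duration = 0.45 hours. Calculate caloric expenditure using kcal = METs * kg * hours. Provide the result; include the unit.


kcal = 14.9 * 79.5 * 0.45
= 1184.55 * 0.45
= 533.05 kcal

533.05 kcal


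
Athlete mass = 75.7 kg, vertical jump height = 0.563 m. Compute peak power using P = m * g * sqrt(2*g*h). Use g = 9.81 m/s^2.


sqrt(2 * 9.81 * 0.563) = sqrt(11.04606) = 3.323561 m/s
P = 75.7 * 9.81 * 3.323561
= 2468.13 W

2468.13 W


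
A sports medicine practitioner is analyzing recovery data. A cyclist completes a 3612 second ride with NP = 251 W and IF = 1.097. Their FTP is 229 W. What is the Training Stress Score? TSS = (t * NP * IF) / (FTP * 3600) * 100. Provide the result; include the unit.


t * NP * IF = 3612 * 251 * 1.097 = 994553.364
FTP * 3600 = 824400
TSS = (994553.364 / 824400) * 100 = 120.64

120.64 TSS


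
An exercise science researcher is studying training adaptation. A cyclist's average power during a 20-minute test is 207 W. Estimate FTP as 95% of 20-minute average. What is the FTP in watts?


FTP = 20-min power * 0.95
= 207 * 0.95
= 196.65 W

196.65 W


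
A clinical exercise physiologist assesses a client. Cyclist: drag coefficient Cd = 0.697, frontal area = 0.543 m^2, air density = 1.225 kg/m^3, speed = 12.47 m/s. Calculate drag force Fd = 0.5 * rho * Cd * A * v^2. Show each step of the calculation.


v^2 = 12.47^2 = 155.5009
Fd = 0.5 * 1.225 * 0.697 * 0.543 * 155.5009
= 36.047 N

36.047 N


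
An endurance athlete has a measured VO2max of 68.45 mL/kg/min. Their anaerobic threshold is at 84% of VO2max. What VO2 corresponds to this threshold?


Anaerobic threshold VO2 = VO2max * 84%
= 68.45 * 0.84
= 57.5 mL/kg/min

57.5 mL/kg/min


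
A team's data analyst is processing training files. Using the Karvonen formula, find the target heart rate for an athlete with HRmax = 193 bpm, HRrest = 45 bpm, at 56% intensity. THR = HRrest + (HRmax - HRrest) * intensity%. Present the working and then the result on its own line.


HRR = 193 - 45 = 148
THR = 45 + 148 * 0.56
= 45 + 82.88
= 127.88 bpm

127.88 bpm


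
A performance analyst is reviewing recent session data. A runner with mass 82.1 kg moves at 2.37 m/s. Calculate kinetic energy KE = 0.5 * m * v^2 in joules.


v^2 = 2.37^2 = 5.6169
KE = 0.5 * 82.1 * 5.6169
= 230.57 J

230.57 J


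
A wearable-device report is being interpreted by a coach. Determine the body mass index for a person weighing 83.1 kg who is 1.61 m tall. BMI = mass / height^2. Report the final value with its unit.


BMI = mass / height^2
= 83.1 / 1.61^2
= 83.1 / 2.5921
= 32.06 kg/m^2

32.06 kg/m^2


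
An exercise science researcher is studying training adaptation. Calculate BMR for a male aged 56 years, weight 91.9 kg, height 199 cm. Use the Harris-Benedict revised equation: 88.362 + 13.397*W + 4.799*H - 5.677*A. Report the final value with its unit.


Substituting values:
W term = 13.397 * 91.9 = 1231.1843
H term = 4.799 * 199 = 955.001
A term = 5.677 * 56 = 317.912
BMR = 1956.64 kcal/day

1956.64 kcal/day


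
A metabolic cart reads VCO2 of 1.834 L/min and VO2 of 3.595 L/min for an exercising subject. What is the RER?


RER = VCO2 / VO2 = 1.834 / 3.595 = 0.5102

0.5102


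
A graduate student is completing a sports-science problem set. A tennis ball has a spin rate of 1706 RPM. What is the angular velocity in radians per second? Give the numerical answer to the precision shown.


Convert RPM to rad/s: multiply by 2*pi and divide by 60
omega = 1706 * 2 * pi / 60
= 178.652 rad/s

178.652 rad/s


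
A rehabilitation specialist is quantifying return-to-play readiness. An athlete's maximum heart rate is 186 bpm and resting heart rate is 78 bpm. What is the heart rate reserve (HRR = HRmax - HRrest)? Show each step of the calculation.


HRR = HRmax - HRrest
= 186 - 78
= 108 bpm

108 bpm


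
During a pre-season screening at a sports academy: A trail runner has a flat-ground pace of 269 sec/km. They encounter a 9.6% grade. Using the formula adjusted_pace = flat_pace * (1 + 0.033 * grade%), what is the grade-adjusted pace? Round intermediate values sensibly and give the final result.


Grade factor = 1 + 0.033 * 9.6 = 1.3168
Adjusted = 269 * 1.3168 = 354.22 sec/km

354.22 s/km


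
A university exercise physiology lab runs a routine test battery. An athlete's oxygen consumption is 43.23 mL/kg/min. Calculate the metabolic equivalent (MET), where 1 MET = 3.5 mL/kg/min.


MET = VO2 / 3.5
= 43.23 / 3.5
= 12.35 METs

12.35 METs


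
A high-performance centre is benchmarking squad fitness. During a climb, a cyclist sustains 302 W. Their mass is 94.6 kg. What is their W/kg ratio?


Power-to-weight = 302 W / 94.6 kg
= 3.192 W/kg

3.192 W/kg


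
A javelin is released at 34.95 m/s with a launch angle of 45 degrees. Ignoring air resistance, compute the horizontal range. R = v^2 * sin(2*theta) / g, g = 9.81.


Launch speed squared = 1221.5025
sin(2 * 45 deg) = 1.0
Range = 1221.5025 * 1.0 / 9.81
= 124.516 m

124.516 m


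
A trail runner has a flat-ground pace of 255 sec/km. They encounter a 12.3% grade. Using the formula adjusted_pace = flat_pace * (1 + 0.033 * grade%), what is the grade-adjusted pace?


Grade factor = 1 + 0.033 * 12.3 = 1.4059
Adjusted = 255 * 1.4059 = 358.5 sec/km

358.5 s/km


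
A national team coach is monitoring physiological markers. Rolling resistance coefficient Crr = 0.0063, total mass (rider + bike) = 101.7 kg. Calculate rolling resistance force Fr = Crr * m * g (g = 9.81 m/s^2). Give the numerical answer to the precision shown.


Fr = Crr * m * g
= 0.0063 * 101.7 * 9.81
= 6.285 N

6.285 N


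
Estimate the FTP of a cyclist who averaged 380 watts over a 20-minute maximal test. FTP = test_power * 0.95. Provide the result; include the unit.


FTP = 380 * 0.95 = 361.0 W

361.0 W


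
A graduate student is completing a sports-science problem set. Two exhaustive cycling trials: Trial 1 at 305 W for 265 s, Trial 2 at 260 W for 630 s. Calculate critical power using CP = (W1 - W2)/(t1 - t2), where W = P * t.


W1 = 305 * 265 = 80825 J
W2 = 260 * 630 = 163800 J
CP = (80825 - 163800) / (265 - 630)
= -82975 / -365
= 227.33 W

227.33 W


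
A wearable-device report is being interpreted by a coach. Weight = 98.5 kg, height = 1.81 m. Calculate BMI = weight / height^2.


height^2 = 1.81^2 = 3.2761
BMI = 98.5 / 3.2761 = 30.07 kg/m^2

30.07 kg/m^2


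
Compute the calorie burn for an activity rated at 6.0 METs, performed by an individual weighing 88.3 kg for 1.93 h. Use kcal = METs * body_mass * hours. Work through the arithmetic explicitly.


Product of METs and mass = 6.0 * 88.3 = 529.8
Total kcal = 529.8 * 1.93 = 1022.51 kcal

1022.51 kcal


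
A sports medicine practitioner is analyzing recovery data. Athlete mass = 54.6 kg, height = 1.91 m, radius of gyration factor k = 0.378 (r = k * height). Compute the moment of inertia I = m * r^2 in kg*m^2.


r = k * height = 0.378 * 1.91 = 0.72198 m
r^2 = 0.72198^2 = 0.521255
I = 54.6 * 0.521255 = 28.461 kg*m^2

28.461 kg*m^2


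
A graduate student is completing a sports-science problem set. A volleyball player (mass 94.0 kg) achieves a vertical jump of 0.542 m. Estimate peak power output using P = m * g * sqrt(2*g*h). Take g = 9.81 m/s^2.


2 * g * h = 2 * 9.81 * 0.542 = 10.63404
sqrt(10.63404) = 3.260988 m/s
P = 94.0 * 9.81 * 3.260988 = 3007.09 W

3007.09 W


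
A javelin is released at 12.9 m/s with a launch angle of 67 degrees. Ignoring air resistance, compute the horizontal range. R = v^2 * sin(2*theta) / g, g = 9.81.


Launch speed squared = 166.41
sin(2 * 67 deg) = 0.71934
Range = 166.41 * 0.71934 / 9.81
= 12.202 m

12.202 m


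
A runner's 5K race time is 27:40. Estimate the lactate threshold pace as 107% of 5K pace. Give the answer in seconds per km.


Total race time = 27*60 + 40 = 1660 seconds
5K pace = 1660 / 5 = 332.0 sec/km
LT pace = 332.0 * 1.07 = 355.24 sec/km

355.24 s/km


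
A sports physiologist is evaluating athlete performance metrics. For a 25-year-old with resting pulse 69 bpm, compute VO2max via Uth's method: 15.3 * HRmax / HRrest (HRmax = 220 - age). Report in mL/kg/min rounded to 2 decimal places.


Step 1: HRmax = 220 - 25 = 195 bpm
Step 2: Ratio = 195 / 69 = 2.8261
Step 3: VO2max = 15.3 * 2.8261 = 43.24 mL/kg/min

43.24 mL/kg/min


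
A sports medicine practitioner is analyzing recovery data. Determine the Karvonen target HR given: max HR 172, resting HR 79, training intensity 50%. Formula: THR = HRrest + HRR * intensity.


HRR = HRmax - HRrest = 172 - 79 = 93
THR = 79 + 93 * 0.5
= 125.5 bpm

125.5 bpm


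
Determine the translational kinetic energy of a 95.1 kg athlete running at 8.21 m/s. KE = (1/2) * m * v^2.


KE = 0.5 * m * v^2
= 0.5 * 95.1 * 8.21^2
= 0.5 * 95.1 * 67.4041
= 3205.06 J

3205.06 J


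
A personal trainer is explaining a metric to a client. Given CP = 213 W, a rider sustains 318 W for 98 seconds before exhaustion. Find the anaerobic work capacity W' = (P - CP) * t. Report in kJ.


Excess power = 318 - 213 = 105 W
Work above CP = 105 * 98 = 10290 J
W' = 10.29 kJ

10.29 kJ


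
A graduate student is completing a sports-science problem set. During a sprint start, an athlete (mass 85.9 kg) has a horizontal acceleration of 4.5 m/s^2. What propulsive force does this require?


Propulsive force = mass * acceleration
= 85.9 kg * 4.5 m/s^2
= 386.55 N

386.55 N


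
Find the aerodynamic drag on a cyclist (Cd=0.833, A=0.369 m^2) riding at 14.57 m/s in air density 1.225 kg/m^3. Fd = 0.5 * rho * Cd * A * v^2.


Fd = 0.5 * 1.225 * 0.833 * 0.369 * 14.57^2
= 0.5 * 1.225 * 0.833 * 0.369 * 212.2849
= 39.967 N

39.967 N


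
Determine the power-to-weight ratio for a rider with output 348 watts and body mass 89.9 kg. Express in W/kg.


P/W = 348 / 89.9 = 3.871 W/kg

3.871 W/kg


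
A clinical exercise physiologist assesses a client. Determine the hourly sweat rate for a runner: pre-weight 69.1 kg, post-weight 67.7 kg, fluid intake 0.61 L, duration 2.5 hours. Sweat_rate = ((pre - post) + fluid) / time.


Mass lost = 69.1 - 67.7 = 1.4 kg
Add fluid consumed: 1.4 + 0.61 = 2.01 L total sweat
Sweat rate = 2.01 / 2.5 = 0.804 L/h

0.804 L/h


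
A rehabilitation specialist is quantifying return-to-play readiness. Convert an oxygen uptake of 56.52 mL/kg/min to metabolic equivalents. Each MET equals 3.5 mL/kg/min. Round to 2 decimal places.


One MET = 3.5 mL/kg/min
Number of METs = 56.52 / 3.5
= 16.15 METs

16.15 METs


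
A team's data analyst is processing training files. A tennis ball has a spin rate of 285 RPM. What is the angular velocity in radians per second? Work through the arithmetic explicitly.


Convert RPM to rad/s: multiply by 2*pi and divide by 60
omega = 285 * 2 * pi / 60
= 29.845 rad/s

29.845 rad/s


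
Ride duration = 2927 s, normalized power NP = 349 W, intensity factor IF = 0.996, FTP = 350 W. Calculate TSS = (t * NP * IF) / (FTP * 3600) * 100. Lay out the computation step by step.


Numerator = 2927 * 349 * 0.996 = 1017436.908
Denominator = 350 * 3600 = 1260000
TSS = 1017436.908 / 1260000 * 100
= 80.75

80.75 TSS


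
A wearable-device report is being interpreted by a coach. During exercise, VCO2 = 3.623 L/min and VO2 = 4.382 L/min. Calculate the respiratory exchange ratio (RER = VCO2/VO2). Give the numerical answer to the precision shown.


RER = VCO2 / VO2
= 3.623 / 4.382
= 0.8268

0.8268


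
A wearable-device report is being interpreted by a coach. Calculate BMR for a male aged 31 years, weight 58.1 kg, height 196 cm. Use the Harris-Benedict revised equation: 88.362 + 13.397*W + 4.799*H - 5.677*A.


Substituting values:
W term = 13.397 * 58.1 = 778.3657
H term = 4.799 * 196 = 940.604
A term = 5.677 * 31 = 175.987
BMR = 1631.34 kcal/day

1631.34 kcal/day


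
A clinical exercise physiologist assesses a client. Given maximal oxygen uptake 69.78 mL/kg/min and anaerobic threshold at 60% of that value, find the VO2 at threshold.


Percentage as decimal = 0.6
VO2 at AT = 69.78 * 0.6 = 41.87 mL/kg/min

41.87 mL/kg/min


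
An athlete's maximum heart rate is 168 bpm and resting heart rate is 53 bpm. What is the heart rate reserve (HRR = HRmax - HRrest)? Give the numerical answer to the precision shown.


HRR = HRmax - HRrest
= 168 - 53
= 115 bpm

115 bpm


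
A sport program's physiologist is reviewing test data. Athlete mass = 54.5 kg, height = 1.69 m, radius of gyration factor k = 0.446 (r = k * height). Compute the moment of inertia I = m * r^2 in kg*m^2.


r = k * height = 0.446 * 1.69 = 0.75374 m
r^2 = 0.75374^2 = 0.568124
I = 54.5 * 0.568124 = 30.963 kg*m^2

30.963 kg*m^2


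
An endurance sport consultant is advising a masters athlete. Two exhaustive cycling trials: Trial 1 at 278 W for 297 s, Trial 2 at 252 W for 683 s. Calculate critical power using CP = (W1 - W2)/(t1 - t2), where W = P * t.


W1 = 278 * 297 = 82566 J
W2 = 252 * 683 = 172116 J
CP = (82566 - 172116) / (297 - 683)
= -89550 / -386
= 231.99 W

231.99 W


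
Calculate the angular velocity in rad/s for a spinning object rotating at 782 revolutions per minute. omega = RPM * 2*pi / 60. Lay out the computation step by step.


omega = RPM * 2*pi / 60
= 782 * 6.28318531 / 60
= 81.891 rad/s

81.891 rad/s


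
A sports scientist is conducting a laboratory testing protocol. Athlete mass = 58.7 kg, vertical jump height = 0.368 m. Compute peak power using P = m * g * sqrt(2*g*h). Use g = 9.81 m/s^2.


sqrt(2 * 9.81 * 0.368) = sqrt(7.22016) = 2.687036 m/s
P = 58.7 * 9.81 * 2.687036
= 1547.32 W

1547.32 W


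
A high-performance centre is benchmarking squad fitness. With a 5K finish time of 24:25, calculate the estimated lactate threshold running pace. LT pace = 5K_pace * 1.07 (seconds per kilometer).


Race duration = 1465 s for 5 km
Average pace = 1465 / 5 = 293.0 s/km
LT pace = 293.0 * 1.07
= 313.51 s/km

313.51 s/km


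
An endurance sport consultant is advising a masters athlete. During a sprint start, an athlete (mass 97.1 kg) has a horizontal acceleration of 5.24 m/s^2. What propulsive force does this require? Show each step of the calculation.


Propulsive force = mass * acceleration
= 97.1 kg * 5.24 m/s^2
= 508.8 N

508.8 N


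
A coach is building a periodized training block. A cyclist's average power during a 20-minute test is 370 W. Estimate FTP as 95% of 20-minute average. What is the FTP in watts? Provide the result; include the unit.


FTP = 20-min power * 0.95
= 370 * 0.95
= 351.5 W

351.5 W


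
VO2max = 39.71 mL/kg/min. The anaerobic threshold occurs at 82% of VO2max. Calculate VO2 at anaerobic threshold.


AT fraction = 82 / 100 = 0.82
AT VO2 = 39.71 * 0.82
= 32.56 mL/kg/min

32.56 mL/kg/min


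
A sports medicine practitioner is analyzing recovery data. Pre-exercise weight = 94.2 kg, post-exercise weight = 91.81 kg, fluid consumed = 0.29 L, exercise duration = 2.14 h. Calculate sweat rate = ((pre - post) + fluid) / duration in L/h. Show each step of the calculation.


Weight loss = 94.2 - 91.81 = 2.39 kg (approx L)
Total sweat = 2.39 + 0.29 = 2.68 L
Sweat rate = 2.68 / 2.14 = 1.252 L/h

1.252 L/h


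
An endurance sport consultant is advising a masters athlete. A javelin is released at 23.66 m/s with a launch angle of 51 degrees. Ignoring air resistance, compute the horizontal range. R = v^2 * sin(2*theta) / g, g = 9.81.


Launch speed squared = 559.7956
sin(2 * 51 deg) = 0.978148
Range = 559.7956 * 0.978148 / 9.81
= 55.817 m

55.817 m


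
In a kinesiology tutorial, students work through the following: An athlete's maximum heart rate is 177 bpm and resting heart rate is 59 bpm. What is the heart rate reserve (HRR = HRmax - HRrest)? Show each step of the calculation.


HRR = HRmax - HRrest
= 177 - 59
= 118 bpm

118 bpm


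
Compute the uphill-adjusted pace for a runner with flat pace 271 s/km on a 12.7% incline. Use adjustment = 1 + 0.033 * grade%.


Adjustment factor = 1 + 0.033 * 12.7 = 1.4191
Grade-adjusted pace = 271 * 1.4191 = 384.58 s/km

384.58 s/km


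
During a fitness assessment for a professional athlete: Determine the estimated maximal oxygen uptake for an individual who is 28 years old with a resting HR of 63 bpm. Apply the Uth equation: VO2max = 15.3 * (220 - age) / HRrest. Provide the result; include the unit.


HRmax = 220 - 28 = 192
VO2max = 15.3 * (192 / 63)
= 15.3 * 3.0476
= 46.63 mL/kg/min

46.63 mL/kg/min


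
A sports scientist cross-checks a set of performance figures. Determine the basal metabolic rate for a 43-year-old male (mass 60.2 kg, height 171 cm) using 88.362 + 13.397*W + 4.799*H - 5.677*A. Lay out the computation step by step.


BMR = 88.362 + 13.397*60.2 + 4.799*171 - 5.677*43
= 1471.38 kcal/day

1471.38 kcal/day


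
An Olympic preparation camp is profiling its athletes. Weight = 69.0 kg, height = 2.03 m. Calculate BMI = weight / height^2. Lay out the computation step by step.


height^2 = 2.03^2 = 4.1209
BMI = 69.0 / 4.1209 = 16.74 kg/m^2

16.74 kg/m^2


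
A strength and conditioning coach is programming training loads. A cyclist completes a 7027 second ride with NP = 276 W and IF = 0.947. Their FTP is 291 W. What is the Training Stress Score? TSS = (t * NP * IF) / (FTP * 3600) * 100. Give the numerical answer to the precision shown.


t * NP * IF = 7027 * 276 * 0.947 = 1836661.044
FTP * 3600 = 1047600
TSS = (1836661.044 / 1047600) * 100 = 175.32

175.32 TSS


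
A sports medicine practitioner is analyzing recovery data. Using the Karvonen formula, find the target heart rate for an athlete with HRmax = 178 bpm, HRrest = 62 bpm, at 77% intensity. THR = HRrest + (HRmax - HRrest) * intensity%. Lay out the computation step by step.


HRR = 178 - 62 = 116
THR = 62 + 116 * 0.77
= 62 + 89.32
= 151.32 bpm

151.32 bpm


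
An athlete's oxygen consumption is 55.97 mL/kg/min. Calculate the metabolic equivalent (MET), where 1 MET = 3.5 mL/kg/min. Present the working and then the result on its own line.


MET = VO2 / 3.5
= 55.97 / 3.5
= 15.99 METs

15.99 METs


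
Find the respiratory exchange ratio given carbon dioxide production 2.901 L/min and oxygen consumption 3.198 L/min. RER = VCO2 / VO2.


VCO2 = 2.901 L/min
VO2 = 3.198 L/min
RER = 2.901 / 3.198 = 0.9071

0.9071


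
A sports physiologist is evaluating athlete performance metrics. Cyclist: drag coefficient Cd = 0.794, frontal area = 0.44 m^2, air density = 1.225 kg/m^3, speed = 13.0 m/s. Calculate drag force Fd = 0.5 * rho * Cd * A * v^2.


v^2 = 13.0^2 = 169.0
Fd = 0.5 * 1.225 * 0.794 * 0.44 * 169.0
= 36.163 N

36.163 N


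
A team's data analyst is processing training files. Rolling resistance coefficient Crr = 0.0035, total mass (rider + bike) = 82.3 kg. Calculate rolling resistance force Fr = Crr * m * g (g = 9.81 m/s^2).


Fr = Crr * m * g
= 0.0035 * 82.3 * 9.81
= 2.826 N

2.826 N


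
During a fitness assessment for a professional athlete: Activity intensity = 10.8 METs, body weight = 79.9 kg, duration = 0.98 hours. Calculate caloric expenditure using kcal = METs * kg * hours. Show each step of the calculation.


kcal = 10.8 * 79.9 * 0.98
= 862.92 * 0.98
= 845.66 kcal

845.66 kcal


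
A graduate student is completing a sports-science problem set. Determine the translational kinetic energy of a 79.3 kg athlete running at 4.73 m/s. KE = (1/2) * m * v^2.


KE = 0.5 * m * v^2
= 0.5 * 79.3 * 4.73^2
= 0.5 * 79.3 * 22.3729
= 887.09 J

887.09 J


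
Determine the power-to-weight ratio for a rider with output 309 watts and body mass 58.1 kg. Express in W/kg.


P/W = 309 / 58.1 = 5.318 W/kg

5.318 W/kg


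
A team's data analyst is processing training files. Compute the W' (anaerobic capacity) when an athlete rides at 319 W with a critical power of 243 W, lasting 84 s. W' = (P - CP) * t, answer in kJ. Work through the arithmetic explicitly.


Above-CP power = 76 W
Duration = 84 s
W' = 76 * 84 = 6384 J
Convert: 6384 / 1000 = 6.384 kJ

6.384 kJ


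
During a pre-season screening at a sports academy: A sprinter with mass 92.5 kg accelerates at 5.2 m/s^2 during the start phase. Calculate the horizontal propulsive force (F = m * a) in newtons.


F = m * a
= 92.5 * 5.2
= 481.0 N

481.0 N


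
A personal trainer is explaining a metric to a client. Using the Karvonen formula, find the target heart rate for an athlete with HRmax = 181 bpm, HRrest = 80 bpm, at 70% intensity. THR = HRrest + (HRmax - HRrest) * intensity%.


HRR = 181 - 80 = 101
THR = 80 + 101 * 0.7
= 80 + 70.7
= 150.7 bpm

150.7 bpm


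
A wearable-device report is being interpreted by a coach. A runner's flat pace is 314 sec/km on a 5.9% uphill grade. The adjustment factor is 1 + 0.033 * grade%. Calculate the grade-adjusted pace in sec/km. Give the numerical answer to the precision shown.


Factor = 1 + 0.033 * 5.9 = 1.1947
Adjusted pace = 314 * 1.1947
= 375.14 sec/km

375.14 s/km


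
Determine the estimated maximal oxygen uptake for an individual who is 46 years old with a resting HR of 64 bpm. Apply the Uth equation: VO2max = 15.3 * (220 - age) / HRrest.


HRmax = 220 - 46 = 174
VO2max = 15.3 * (174 / 64)
= 15.3 * 2.7188
= 41.6 mL/kg/min

41.6 mL/kg/min


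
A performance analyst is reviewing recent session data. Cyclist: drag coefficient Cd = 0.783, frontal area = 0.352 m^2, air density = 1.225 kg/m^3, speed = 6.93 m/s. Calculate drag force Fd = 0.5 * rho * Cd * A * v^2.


v^2 = 6.93^2 = 48.0249
Fd = 0.5 * 1.225 * 0.783 * 0.352 * 48.0249
= 8.107 N

8.107 N


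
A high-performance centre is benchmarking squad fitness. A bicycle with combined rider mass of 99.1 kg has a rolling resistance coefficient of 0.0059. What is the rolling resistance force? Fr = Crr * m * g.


Fr = 0.0059 * 99.1 * 9.81
= 0.58469 * 9.81
= 5.736 N

5.736 N


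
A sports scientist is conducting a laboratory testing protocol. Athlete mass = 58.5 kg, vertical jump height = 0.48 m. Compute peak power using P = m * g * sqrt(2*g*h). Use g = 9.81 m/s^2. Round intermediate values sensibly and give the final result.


sqrt(2 * 9.81 * 0.48) = sqrt(9.4176) = 3.068811 m/s
P = 58.5 * 9.81 * 3.068811
= 1761.14 W

1761.14 W


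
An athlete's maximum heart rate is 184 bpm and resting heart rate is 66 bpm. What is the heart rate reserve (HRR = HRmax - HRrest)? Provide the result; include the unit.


HRR = HRmax - HRrest
= 184 - 66
= 118 bpm

118 bpm


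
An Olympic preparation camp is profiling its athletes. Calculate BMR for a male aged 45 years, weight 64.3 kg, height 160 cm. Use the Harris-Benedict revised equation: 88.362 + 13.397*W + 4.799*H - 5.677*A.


Substituting values:
W term = 13.397 * 64.3 = 861.4271
H term = 4.799 * 160 = 767.84
A term = 5.677 * 45 = 255.465
BMR = 1462.16 kcal/day

1462.16 kcal/day


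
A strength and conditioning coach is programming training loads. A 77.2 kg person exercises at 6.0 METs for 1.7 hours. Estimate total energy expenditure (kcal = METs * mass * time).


Energy = METs * mass(kg) * time(h)
= 6.0 * 77.2 * 1.7
= 787.44 kcal

787.44 kcal
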